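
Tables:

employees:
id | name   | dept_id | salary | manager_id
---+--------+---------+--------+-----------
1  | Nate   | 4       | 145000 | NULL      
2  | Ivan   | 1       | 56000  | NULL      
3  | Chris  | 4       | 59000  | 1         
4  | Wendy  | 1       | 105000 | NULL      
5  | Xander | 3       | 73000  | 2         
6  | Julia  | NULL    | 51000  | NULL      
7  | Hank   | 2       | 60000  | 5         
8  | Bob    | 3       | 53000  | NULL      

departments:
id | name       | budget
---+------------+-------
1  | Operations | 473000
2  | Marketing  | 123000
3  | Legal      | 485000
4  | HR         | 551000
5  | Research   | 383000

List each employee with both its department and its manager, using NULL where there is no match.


Two LEFT JOINs from the same base table employees: one to departments via dept_id, one to employees itself via manager_id. Both are LEFT so every employee is preserved.
Match against departments:
  - employee 1 (Nate): dept_id=4 -> matches HR
  - employee 2 (Ivan): dept_id=1 -> matches Operations
  - employee 3 (Chris): dept_id=4 -> matches HR
  - employee 4 (Wendy): dept_id=1 -> matches Operations
  - employee 5 (Xander): dept_id=3 -> matches Legal
  - employee 6 (Julia): dept_id=NULL, no match -> kept with NULL
  - employee 7 (Hank): dept_id=2 -> matches Marketing
  - employee 8 (Bob): dept_id=3 -> matches Legal
Match against employees (self):
  - employee 1 (Nate): manager_id=NULL -> NULL
  - employee 2 (Ivan): manager_id=NULL -> NULL
  - employee 3 (Chris): manager_id=1 -> Nate
  - employee 4 (Wendy): manager_id=NULL -> NULL
  - employee 5 (Xander): manager_id=2 -> Ivan
  - employee 6 (Julia): manager_id=NULL -> NULL
  - employee 7 (Hank): manager_id=5 -> Xander
  - employee 8 (Bob): manager_id=NULL -> NULL

SQL:
SELECT a.name, b.name AS department, c.name AS manager
FROM employees a
LEFT JOIN departments b ON a.dept_id = b.id
LEFT JOIN employees c ON a.manager_id = c.id

Result:
name   | department | manager
-------+------------+--------
Nate   | HR         | NULL   
Ivan   | Operations | NULL   
Chris  | HR         | Nate   
Wendy  | Operations | NULL   
Xander | Legal      | Ivan   
Julia  | NULL       | NULL   
Hank   | Marketing  | Xander 
Bob    | Legal      | NULL   


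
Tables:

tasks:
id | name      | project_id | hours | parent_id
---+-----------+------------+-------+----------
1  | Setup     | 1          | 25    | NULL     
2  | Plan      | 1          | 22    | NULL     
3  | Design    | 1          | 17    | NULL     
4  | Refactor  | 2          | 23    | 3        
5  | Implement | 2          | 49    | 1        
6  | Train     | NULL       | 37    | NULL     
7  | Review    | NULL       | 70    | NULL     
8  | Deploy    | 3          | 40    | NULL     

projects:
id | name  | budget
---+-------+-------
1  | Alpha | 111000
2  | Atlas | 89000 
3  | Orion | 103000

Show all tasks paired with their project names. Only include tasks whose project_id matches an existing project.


INNER JOIN keeps only tasks rows whose project_id matches an id in projects. Walk through each task:
  - task 1 (Setup): project_id=1 -> matches Alpha
  - task 2 (Plan): project_id=1 -> matches Alpha
  - task 3 (Design): project_id=1 -> matches Alpha
  - task 4 (Refactor): project_id=2 -> matches Atlas
  - task 5 (Implement): project_id=2 -> matches Atlas
  - task 6 (Train): project_id=NULL, no match -> dropped
  - task 7 (Review): project_id=NULL, no match -> dropped
  - task 8 (Deploy): project_id=3 -> matches Orion
So 2 of 8 rows are dropped.

SQL:
SELECT a.name, b.name AS project
FROM tasks a
INNER JOIN projects b ON a.project_id = b.id

Result:
name      | project
----------+--------
Setup     | Alpha  
Plan      | Alpha  
Design    | Alpha  
Refactor  | Atlas  
Implement | Atlas  
Deploy    | Orion  


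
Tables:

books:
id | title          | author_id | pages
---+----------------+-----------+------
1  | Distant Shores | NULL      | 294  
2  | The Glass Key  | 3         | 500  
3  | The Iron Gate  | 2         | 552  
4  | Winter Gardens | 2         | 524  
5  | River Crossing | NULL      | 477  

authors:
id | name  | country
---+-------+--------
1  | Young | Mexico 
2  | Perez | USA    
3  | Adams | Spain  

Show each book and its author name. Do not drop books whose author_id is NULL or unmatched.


LEFT JOIN keeps every row from books (the left table); where author_id has no match in authors, the author columns become NULL. Walk through each book:
  - book 1 (Distant Shores): author_id=NULL, no match -> kept with NULL
  - book 2 (The Glass Key): author_id=3 -> matches Adams
  - book 3 (The Iron Gate): author_id=2 -> matches Perez
  - book 4 (Winter Gardens): author_id=2 -> matches Perez
  - book 5 (River Crossing): author_id=NULL, no match -> kept with NULL
All 5 rows appear; 2 have NULL author.

SQL:
SELECT a.title, b.name AS author
FROM books a
LEFT JOIN authors b ON a.author_id = b.id

Result:
title          | author
---------------+-------
Distant Shores | NULL  
The Glass Key  | Adams 
The Iron Gate  | Perez 
Winter Gardens | Perez 
River Crossing | NULL  


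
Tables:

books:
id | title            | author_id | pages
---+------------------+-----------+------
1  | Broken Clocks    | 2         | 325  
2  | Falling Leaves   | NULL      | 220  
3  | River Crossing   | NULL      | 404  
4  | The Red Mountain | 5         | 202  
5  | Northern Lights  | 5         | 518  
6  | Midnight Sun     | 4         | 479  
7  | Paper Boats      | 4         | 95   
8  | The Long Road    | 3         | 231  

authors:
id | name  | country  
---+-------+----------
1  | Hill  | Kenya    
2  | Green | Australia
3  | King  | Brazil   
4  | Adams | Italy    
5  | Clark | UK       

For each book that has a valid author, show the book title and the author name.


INNER JOIN keeps only books rows whose author_id matches an id in authors. Walk through each book:
  - book 1 (Broken Clocks): author_id=2 -> matches Green
  - book 2 (Falling Leaves): author_id=NULL, no match -> dropped
  - book 3 (River Crossing): author_id=NULL, no match -> dropped
  - book 4 (The Red Mountain): author_id=5 -> matches Clark
  - book 5 (Northern Lights): author_id=5 -> matches Clark
  - book 6 (Midnight Sun): author_id=4 -> matches Adams
  - book 7 (Paper Boats): author_id=4 -> matches Adams
  - book 8 (The Long Road): author_id=3 -> matches King
So 2 of 8 rows are dropped.

SQL:
SELECT a.title, b.name AS author
FROM books a
INNER JOIN authors b ON a.author_id = b.id

Result:
title            | author
-----------------+-------
Broken Clocks    | Green 
The Red Mountain | Clark 
Northern Lights  | Clark 
Midnight Sun     | Adams 
Paper Boats      | Adams 
The Long Road    | King  


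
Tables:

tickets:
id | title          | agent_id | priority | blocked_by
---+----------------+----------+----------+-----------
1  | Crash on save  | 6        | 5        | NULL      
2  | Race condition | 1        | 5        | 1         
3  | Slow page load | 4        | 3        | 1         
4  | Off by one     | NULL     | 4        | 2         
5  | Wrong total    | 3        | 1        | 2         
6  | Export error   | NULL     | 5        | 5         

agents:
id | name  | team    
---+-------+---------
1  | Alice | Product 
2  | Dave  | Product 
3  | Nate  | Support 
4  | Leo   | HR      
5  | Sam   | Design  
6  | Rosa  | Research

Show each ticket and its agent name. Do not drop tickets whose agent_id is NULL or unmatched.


LEFT JOIN keeps every row from tickets (the left table); where agent_id has no match in agents, the agent columns become NULL. Walk through each ticket:
  - ticket 1 (Crash on save): agent_id=6 -> matches Rosa
  - ticket 2 (Race condition): agent_id=1 -> matches Alice
  - ticket 3 (Slow page load): agent_id=4 -> matches Leo
  - ticket 4 (Off by one): agent_id=NULL, no match -> kept with NULL
  - ticket 5 (Wrong total): agent_id=3 -> matches Nate
  - ticket 6 (Export error): agent_id=NULL, no match -> kept with NULL
All 6 rows appear; 2 have NULL agent.

SQL:
SELECT a.title, b.name AS agent
FROM tickets a
LEFT JOIN agents b ON a.agent_id = b.id

Result:
title          | agent
---------------+------
Crash on save  | Rosa 
Race condition | Alice
Slow page load | Leo  
Off by one     | NULL 
Wrong total    | Nate 
Export error   | NULL 


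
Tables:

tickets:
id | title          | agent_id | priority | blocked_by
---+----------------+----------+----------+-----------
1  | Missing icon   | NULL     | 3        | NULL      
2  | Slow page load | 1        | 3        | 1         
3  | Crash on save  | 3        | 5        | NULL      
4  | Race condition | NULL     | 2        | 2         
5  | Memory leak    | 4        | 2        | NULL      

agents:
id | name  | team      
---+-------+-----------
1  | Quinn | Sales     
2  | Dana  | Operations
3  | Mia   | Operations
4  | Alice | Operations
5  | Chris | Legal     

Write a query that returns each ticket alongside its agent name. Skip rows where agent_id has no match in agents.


INNER JOIN keeps only tickets rows whose agent_id matches an id in agents. Walk through each ticket:
  - ticket 1 (Missing icon): agent_id=NULL, no match -> dropped
  - ticket 2 (Slow page load): agent_id=1 -> matches Quinn
  - ticket 3 (Crash on save): agent_id=3 -> matches Mia
  - ticket 4 (Race condition): agent_id=NULL, no match -> dropped
  - ticket 5 (Memory leak): agent_id=4 -> matches Alice
So 2 of 5 rows are dropped.

SQL:
SELECT a.title, b.name AS agent
FROM tickets a
INNER JOIN agents b ON a.agent_id = b.id

Result:
title          | agent
---------------+------
Slow page load | Quinn
Crash on save  | Mia  
Memory leak    | Alice


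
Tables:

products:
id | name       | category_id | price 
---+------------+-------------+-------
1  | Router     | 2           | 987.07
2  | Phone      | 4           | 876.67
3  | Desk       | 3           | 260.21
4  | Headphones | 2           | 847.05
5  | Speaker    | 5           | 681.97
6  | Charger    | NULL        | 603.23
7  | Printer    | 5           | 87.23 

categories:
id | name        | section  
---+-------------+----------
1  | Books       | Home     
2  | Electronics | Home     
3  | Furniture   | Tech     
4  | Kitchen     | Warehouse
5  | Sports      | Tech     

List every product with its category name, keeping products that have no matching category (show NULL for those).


LEFT JOIN keeps every row from products (the left table); where category_id has no match in categories, the category columns become NULL. Walk through each product:
  - product 1 (Router): category_id=2 -> matches Electronics
  - product 2 (Phone): category_id=4 -> matches Kitchen
  - product 3 (Desk): category_id=3 -> matches Furniture
  - product 4 (Headphones): category_id=2 -> matches Electronics
  - product 5 (Speaker): category_id=5 -> matches Sports
  - product 6 (Charger): category_id=NULL, no match -> kept with NULL
  - product 7 (Printer): category_id=5 -> matches Sports
All 7 rows appear; 1 has NULL category.

SQL:
SELECT a.name, b.name AS category
FROM products a
LEFT JOIN categories b ON a.category_id = b.id

Result:
name       | category   
-----------+------------
Router     | Electronics
Phone      | Kitchen    
Desk       | Furniture  
Headphones | Electronics
Speaker    | Sports     
Charger    | NULL       
Printer    | Sports     


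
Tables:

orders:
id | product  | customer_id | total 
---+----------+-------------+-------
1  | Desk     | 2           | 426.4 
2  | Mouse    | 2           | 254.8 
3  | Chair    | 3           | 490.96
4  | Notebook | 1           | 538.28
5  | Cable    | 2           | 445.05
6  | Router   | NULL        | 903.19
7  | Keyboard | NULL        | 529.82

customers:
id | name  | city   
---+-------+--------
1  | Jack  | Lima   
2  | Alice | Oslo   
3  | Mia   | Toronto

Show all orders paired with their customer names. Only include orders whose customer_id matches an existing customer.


INNER JOIN keeps only orders rows whose customer_id matches an id in customers. Walk through each order:
  - order 1 (Desk): customer_id=2 -> matches Alice
  - order 2 (Mouse): customer_id=2 -> matches Alice
  - order 3 (Chair): customer_id=3 -> matches Mia
  - order 4 (Notebook): customer_id=1 -> matches Jack
  - order 5 (Cable): customer_id=2 -> matches Alice
  - order 6 (Router): customer_id=NULL, no match -> dropped
  - order 7 (Keyboard): customer_id=NULL, no match -> dropped
So 2 of 7 rows are dropped.

SQL:
SELECT a.product, b.name AS customer
FROM orders a
INNER JOIN customers b ON a.customer_id = b.id

Result:
product  | customer
---------+---------
Desk     | Alice   
Mouse    | Alice   
Chair    | Mia     
Notebook | Jack    
Cable    | Alice   


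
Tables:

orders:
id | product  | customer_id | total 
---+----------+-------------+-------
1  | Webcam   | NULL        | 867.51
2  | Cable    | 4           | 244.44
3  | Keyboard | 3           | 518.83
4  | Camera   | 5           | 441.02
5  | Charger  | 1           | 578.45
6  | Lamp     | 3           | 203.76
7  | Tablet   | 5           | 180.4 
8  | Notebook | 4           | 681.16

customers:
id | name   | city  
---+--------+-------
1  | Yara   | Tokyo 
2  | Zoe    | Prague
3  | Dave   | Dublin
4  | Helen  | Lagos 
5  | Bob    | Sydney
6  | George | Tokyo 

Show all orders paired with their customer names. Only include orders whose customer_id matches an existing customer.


INNER JOIN keeps only orders rows whose customer_id matches an id in customers. Walk through each order:
  - order 1 (Webcam): customer_id=NULL, no match -> dropped
  - order 2 (Cable): customer_id=4 -> matches Helen
  - order 3 (Keyboard): customer_id=3 -> matches Dave
  - order 4 (Camera): customer_id=5 -> matches Bob
  - order 5 (Charger): customer_id=1 -> matches Yara
  - order 6 (Lamp): customer_id=3 -> matches Dave
  - order 7 (Tablet): customer_id=5 -> matches Bob
  - order 8 (Notebook): customer_id=4 -> matches Helen
So 1 of 8 rows is dropped.

SQL:
SELECT a.product, b.name AS customer
FROM orders a
INNER JOIN customers b ON a.customer_id = b.id

Result:
product  | customer
---------+---------
Cable    | Helen   
Keyboard | Dave    
Camera   | Bob     
Charger  | Yara    
Lamp     | Dave    
Tablet   | Bob     
Notebook | Helen   


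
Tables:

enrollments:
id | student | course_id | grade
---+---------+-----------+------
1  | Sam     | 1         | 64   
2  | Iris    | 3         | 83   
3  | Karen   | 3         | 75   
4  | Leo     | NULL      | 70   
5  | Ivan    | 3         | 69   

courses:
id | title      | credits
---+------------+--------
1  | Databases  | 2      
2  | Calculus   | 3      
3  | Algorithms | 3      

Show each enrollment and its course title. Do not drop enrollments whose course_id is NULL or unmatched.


LEFT JOIN keeps every row from enrollments (the left table); where course_id has no match in courses, the course columns become NULL. Walk through each enrollment:
  - enrollment 1 (Sam): course_id=1 -> matches Databases
  - enrollment 2 (Iris): course_id=3 -> matches Algorithms
  - enrollment 3 (Karen): course_id=3 -> matches Algorithms
  - enrollment 4 (Leo): course_id=NULL, no match -> kept with NULL
  - enrollment 5 (Ivan): course_id=3 -> matches Algorithms
All 5 rows appear; 1 has NULL course.

SQL:
SELECT a.student, b.title AS course
FROM enrollments a
LEFT JOIN courses b ON a.course_id = b.id

Result:
student | course    
--------+-----------
Sam     | Databases 
Iris    | Algorithms
Karen   | Algorithms
Leo     | NULL      
Ivan    | Algorithms


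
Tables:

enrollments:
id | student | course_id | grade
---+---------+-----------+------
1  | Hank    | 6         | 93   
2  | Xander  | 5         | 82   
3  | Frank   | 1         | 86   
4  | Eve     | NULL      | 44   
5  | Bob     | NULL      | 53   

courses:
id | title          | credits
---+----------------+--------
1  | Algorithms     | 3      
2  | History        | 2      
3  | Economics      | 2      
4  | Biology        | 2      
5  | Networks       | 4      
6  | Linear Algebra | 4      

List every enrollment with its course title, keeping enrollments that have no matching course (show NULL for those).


LEFT JOIN keeps every row from enrollments (the left table); where course_id has no match in courses, the course columns become NULL. Walk through each enrollment:
  - enrollment 1 (Hank): course_id=6 -> matches Linear Algebra
  - enrollment 2 (Xander): course_id=5 -> matches Networks
  - enrollment 3 (Frank): course_id=1 -> matches Algorithms
  - enrollment 4 (Eve): course_id=NULL, no match -> kept with NULL
  - enrollment 5 (Bob): course_id=NULL, no match -> kept with NULL
All 5 rows appear; 2 have NULL course.

SQL:
SELECT a.student, b.title AS course
FROM enrollments a
LEFT JOIN courses b ON a.course_id = b.id

Result:
student | course        
--------+---------------
Hank    | Linear Algebra
Xander  | Networks      
Frank   | Algorithms    
Eve     | NULL          
Bob     | NULL          


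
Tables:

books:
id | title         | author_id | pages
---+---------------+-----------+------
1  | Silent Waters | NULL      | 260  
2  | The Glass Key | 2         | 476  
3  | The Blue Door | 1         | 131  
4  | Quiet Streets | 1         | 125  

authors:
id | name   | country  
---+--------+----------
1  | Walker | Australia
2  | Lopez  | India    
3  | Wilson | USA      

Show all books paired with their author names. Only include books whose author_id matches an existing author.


INNER JOIN keeps only books rows whose author_id matches an id in authors. Walk through each book:
  - book 1 (Silent Waters): author_id=NULL, no match -> dropped
  - book 2 (The Glass Key): author_id=2 -> matches Lopez
  - book 3 (The Blue Door): author_id=1 -> matches Walker
  - book 4 (Quiet Streets): author_id=1 -> matches Walker
So 1 of 4 rows is dropped.

SQL:
SELECT a.title, b.name AS author
FROM books a
INNER JOIN authors b ON a.author_id = b.id

Result:
title         | author
--------------+-------
The Glass Key | Lopez 
The Blue Door | Walker
Quiet Streets | Walker


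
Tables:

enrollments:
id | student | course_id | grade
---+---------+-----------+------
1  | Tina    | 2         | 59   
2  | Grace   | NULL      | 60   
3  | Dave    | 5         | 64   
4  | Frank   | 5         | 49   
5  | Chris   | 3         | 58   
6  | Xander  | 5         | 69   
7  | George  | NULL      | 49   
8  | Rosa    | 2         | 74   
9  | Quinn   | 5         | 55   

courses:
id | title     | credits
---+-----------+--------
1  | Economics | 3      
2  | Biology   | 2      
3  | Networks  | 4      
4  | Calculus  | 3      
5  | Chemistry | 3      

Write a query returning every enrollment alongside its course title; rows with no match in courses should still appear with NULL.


LEFT JOIN keeps every row from enrollments (the left table); where course_id has no match in courses, the course columns become NULL. Walk through each enrollment:
  - enrollment 1 (Tina): course_id=2 -> matches Biology
  - enrollment 2 (Grace): course_id=NULL, no match -> kept with NULL
  - enrollment 3 (Dave): course_id=5 -> matches Chemistry
  - enrollment 4 (Frank): course_id=5 -> matches Chemistry
  - enrollment 5 (Chris): course_id=3 -> matches Networks
  - enrollment 6 (Xander): course_id=5 -> matches Chemistry
  - enrollment 7 (George): course_id=NULL, no match -> kept with NULL
  - enrollment 8 (Rosa): course_id=2 -> matches Biology
  - enrollment 9 (Quinn): course_id=5 -> matches Chemistry
All 9 rows appear; 2 have NULL course.

SQL:
SELECT a.student, b.title AS course
FROM enrollments a
LEFT JOIN courses b ON a.course_id = b.id

Result:
student | course   
--------+----------
Tina    | Biology  
Grace   | NULL     
Dave    | Chemistry
Frank   | Chemistry
Chris   | Networks 
Xander  | Chemistry
George  | NULL     
Rosa    | Biology  
Quinn   | Chemistry


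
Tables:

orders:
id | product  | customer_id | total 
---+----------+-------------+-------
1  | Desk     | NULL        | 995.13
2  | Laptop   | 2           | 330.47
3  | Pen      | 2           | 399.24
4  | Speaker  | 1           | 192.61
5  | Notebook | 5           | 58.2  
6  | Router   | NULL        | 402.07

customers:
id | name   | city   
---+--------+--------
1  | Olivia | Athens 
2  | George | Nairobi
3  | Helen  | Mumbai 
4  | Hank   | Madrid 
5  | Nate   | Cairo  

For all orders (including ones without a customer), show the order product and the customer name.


LEFT JOIN keeps every row from orders (the left table); where customer_id has no match in customers, the customer columns become NULL. Walk through each order:
  - order 1 (Desk): customer_id=NULL, no match -> kept with NULL
  - order 2 (Laptop): customer_id=2 -> matches George
  - order 3 (Pen): customer_id=2 -> matches George
  - order 4 (Speaker): customer_id=1 -> matches Olivia
  - order 5 (Notebook): customer_id=5 -> matches Nate
  - order 6 (Router): customer_id=NULL, no match -> kept with NULL
All 6 rows appear; 2 have NULL customer.

SQL:
SELECT a.product, b.name AS customer
FROM orders a
LEFT JOIN customers b ON a.customer_id = b.id

Result:
product  | customer
---------+---------
Desk     | NULL    
Laptop   | George  
Pen      | George  
Speaker  | Olivia  
Notebook | Nate    
Router   | NULL    


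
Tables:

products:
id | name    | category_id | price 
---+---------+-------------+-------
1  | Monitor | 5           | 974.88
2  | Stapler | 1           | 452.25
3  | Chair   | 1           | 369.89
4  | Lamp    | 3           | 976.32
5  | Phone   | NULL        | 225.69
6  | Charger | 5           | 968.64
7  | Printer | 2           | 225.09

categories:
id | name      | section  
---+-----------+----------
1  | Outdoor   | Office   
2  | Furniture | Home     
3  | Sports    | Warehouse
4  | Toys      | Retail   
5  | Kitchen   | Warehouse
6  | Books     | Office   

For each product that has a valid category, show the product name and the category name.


INNER JOIN keeps only products rows whose category_id matches an id in categories. Walk through each product:
  - product 1 (Monitor): category_id=5 -> matches Kitchen
  - product 2 (Stapler): category_id=1 -> matches Outdoor
  - product 3 (Chair): category_id=1 -> matches Outdoor
  - product 4 (Lamp): category_id=3 -> matches Sports
  - product 5 (Phone): category_id=NULL, no match -> dropped
  - product 6 (Charger): category_id=5 -> matches Kitchen
  - product 7 (Printer): category_id=2 -> matches Furniture
So 1 of 7 rows is dropped.

SQL:
SELECT a.name, b.name AS category
FROM products a
INNER JOIN categories b ON a.category_id = b.id

Result:
name    | category 
--------+----------
Monitor | Kitchen  
Stapler | Outdoor  
Chair   | Outdoor  
Lamp    | Sports   
Charger | Kitchen  
Printer | Furniture


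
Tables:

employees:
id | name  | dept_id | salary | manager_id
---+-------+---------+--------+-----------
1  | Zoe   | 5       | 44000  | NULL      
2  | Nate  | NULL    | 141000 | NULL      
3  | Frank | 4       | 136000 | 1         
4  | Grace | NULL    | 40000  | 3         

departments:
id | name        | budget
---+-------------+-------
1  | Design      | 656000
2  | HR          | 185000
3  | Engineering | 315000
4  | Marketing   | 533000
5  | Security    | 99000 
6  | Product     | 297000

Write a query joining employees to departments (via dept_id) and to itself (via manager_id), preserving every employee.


Two LEFT JOINs from the same base table employees: one to departments via dept_id, one to employees itself via manager_id. Both are LEFT so every employee is preserved.
Match against departments:
  - employee 1 (Zoe): dept_id=5 -> matches Security
  - employee 2 (Nate): dept_id=NULL, no match -> kept with NULL
  - employee 3 (Frank): dept_id=4 -> matches Marketing
  - employee 4 (Grace): dept_id=NULL, no match -> kept with NULL
Match against employees (self):
  - employee 1 (Zoe): manager_id=NULL -> NULL
  - employee 2 (Nate): manager_id=NULL -> NULL
  - employee 3 (Frank): manager_id=1 -> Zoe
  - employee 4 (Grace): manager_id=3 -> Frank

SQL:
SELECT a.name, b.name AS department, c.name AS manager
FROM employees a
LEFT JOIN departments b ON a.dept_id = b.id
LEFT JOIN employees c ON a.manager_id = c.id

Result:
name  | department | manager
------+------------+--------
Zoe   | Security   | NULL   
Nate  | NULL       | NULL   
Frank | Marketing  | Zoe    
Grace | NULL       | Frank  


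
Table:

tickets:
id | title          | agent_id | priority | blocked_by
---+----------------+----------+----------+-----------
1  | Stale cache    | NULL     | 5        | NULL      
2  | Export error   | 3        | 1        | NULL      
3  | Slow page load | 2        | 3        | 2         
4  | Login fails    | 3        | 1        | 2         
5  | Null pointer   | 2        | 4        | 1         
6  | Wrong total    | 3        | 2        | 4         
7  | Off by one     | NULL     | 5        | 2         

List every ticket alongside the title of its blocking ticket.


This is a self-join: tickets is joined to a second copy of itself, matching each row's blocked_by to another row's id. Use LEFT JOIN so rows with blocked_by=NULL are kept.
  - ticket 1 (Stale cache): blocked_by=NULL -> NULL
  - ticket 2 (Export error): blocked_by=NULL -> NULL
  - ticket 3 (Slow page load): blocked_by=2 -> Export error
  - ticket 4 (Login fails): blocked_by=2 -> Export error
  - ticket 5 (Null pointer): blocked_by=1 -> Stale cache
  - ticket 6 (Wrong total): blocked_by=4 -> Login fails
  - ticket 7 (Off by one): blocked_by=2 -> Export error

SQL:
SELECT a.title AS item, b.title AS blocked_by
FROM tickets a
LEFT JOIN tickets b ON a.blocked_by = b.id

Result:
item           | blocked_by  
---------------+-------------
Stale cache    | NULL        
Export error   | NULL        
Slow page load | Export error
Login fails    | Export error
Null pointer   | Stale cache 
Wrong total    | Login fails 
Off by one     | Export error


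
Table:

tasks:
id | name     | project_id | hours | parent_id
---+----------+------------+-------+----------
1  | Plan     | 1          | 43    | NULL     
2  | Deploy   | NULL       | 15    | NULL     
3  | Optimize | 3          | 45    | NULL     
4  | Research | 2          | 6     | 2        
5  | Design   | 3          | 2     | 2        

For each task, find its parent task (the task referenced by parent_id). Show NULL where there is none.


This is a self-join: tasks is joined to a second copy of itself, matching each row's parent_id to another row's id. Use LEFT JOIN so rows with parent_id=NULL are kept.
  - task 1 (Plan): parent_id=NULL -> NULL
  - task 2 (Deploy): parent_id=NULL -> NULL
  - task 3 (Optimize): parent_id=NULL -> NULL
  - task 4 (Research): parent_id=2 -> Deploy
  - task 5 (Design): parent_id=2 -> Deploy

SQL:
SELECT a.name AS item, b.name AS parent
FROM tasks a
LEFT JOIN tasks b ON a.parent_id = b.id

Result:
item     | parent
---------+-------
Plan     | NULL  
Deploy   | NULL  
Optimize | NULL  
Research | Deploy
Design   | Deploy


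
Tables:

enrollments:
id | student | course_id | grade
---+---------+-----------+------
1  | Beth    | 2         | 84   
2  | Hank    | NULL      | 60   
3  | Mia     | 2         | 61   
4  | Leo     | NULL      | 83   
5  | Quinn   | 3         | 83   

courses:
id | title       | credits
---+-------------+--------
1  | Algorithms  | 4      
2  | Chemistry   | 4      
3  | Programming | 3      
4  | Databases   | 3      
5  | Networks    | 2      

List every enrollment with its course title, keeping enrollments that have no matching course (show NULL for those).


LEFT JOIN keeps every row from enrollments (the left table); where course_id has no match in courses, the course columns become NULL. Walk through each enrollment:
  - enrollment 1 (Beth): course_id=2 -> matches Chemistry
  - enrollment 2 (Hank): course_id=NULL, no match -> kept with NULL
  - enrollment 3 (Mia): course_id=2 -> matches Chemistry
  - enrollment 4 (Leo): course_id=NULL, no match -> kept with NULL
  - enrollment 5 (Quinn): course_id=3 -> matches Programming
All 5 rows appear; 2 have NULL course.

SQL:
SELECT a.student, b.title AS course
FROM enrollments a
LEFT JOIN courses b ON a.course_id = b.id

Result:
student | course     
--------+------------
Beth    | Chemistry  
Hank    | NULL       
Mia     | Chemistry  
Leo     | NULL       
Quinn   | Programming


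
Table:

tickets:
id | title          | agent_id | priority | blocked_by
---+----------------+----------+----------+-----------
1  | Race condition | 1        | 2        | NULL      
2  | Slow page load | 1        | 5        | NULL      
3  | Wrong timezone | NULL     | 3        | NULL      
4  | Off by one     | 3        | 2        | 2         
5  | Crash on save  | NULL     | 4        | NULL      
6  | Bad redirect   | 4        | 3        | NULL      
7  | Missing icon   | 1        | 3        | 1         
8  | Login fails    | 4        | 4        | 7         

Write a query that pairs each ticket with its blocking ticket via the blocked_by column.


This is a self-join: tickets is joined to a second copy of itself, matching each row's blocked_by to another row's id. Use LEFT JOIN so rows with blocked_by=NULL are kept.
  - ticket 1 (Race condition): blocked_by=NULL -> NULL
  - ticket 2 (Slow page load): blocked_by=NULL -> NULL
  - ticket 3 (Wrong timezone): blocked_by=NULL -> NULL
  - ticket 4 (Off by one): blocked_by=2 -> Slow page load
  - ticket 5 (Crash on save): blocked_by=NULL -> NULL
  - ticket 6 (Bad redirect): blocked_by=NULL -> NULL
  - ticket 7 (Missing icon): blocked_by=1 -> Race condition
  - ticket 8 (Login fails): blocked_by=7 -> Missing icon

SQL:
SELECT a.title AS item, b.title AS blocked_by
FROM tickets a
LEFT JOIN tickets b ON a.blocked_by = b.id

Result:
item           | blocked_by    
---------------+---------------
Race condition | NULL          
Slow page load | NULL          
Wrong timezone | NULL          
Off by one     | Slow page load
Crash on save  | NULL          
Bad redirect   | NULL          
Missing icon   | Race condition
Login fails    | Missing icon  


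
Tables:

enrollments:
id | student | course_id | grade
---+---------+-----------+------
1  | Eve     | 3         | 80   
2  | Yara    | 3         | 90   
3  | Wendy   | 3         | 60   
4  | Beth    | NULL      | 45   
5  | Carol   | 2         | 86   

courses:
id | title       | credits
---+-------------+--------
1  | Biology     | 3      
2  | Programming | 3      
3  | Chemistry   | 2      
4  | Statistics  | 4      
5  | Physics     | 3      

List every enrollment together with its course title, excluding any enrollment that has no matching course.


INNER JOIN keeps only enrollments rows whose course_id matches an id in courses. Walk through each enrollment:
  - enrollment 1 (Eve): course_id=3 -> matches Chemistry
  - enrollment 2 (Yara): course_id=3 -> matches Chemistry
  - enrollment 3 (Wendy): course_id=3 -> matches Chemistry
  - enrollment 4 (Beth): course_id=NULL, no match -> dropped
  - enrollment 5 (Carol): course_id=2 -> matches Programming
So 1 of 5 rows is dropped.

SQL:
SELECT a.student, b.title AS course
FROM enrollments a
INNER JOIN courses b ON a.course_id = b.id

Result:
student | course     
--------+------------
Eve     | Chemistry  
Yara    | Chemistry  
Wendy   | Chemistry  
Carol   | Programming


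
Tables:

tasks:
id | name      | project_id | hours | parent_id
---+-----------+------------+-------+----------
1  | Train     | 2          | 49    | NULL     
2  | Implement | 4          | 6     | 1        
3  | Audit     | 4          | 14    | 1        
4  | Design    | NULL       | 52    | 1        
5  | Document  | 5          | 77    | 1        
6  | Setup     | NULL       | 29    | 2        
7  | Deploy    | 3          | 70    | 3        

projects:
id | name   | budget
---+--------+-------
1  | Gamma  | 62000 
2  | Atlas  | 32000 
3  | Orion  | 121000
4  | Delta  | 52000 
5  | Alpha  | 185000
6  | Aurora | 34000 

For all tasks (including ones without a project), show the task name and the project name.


LEFT JOIN keeps every row from tasks (the left table); where project_id has no match in projects, the project columns become NULL. Walk through each task:
  - task 1 (Train): project_id=2 -> matches Atlas
  - task 2 (Implement): project_id=4 -> matches Delta
  - task 3 (Audit): project_id=4 -> matches Delta
  - task 4 (Design): project_id=NULL, no match -> kept with NULL
  - task 5 (Document): project_id=5 -> matches Alpha
  - task 6 (Setup): project_id=NULL, no match -> kept with NULL
  - task 7 (Deploy): project_id=3 -> matches Orion
All 7 rows appear; 2 have NULL project.

SQL:
SELECT a.name, b.name AS project
FROM tasks a
LEFT JOIN projects b ON a.project_id = b.id

Result:
name      | project
----------+--------
Train     | Atlas  
Implement | Delta  
Audit     | Delta  
Design    | NULL   
Document  | Alpha  
Setup     | NULL   
Deploy    | Orion  


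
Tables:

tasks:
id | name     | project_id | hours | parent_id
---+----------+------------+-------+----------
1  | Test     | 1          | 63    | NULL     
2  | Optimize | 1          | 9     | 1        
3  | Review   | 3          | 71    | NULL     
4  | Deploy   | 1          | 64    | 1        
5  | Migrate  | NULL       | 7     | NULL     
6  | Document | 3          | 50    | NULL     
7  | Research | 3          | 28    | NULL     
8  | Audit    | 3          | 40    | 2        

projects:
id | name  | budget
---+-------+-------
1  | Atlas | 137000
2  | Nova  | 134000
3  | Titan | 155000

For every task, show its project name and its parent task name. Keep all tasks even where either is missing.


Two LEFT JOINs from the same base table tasks: one to projects via project_id, one to tasks itself via parent_id. Both are LEFT so every task is preserved.
Match against projects:
  - task 1 (Test): project_id=1 -> matches Atlas
  - task 2 (Optimize): project_id=1 -> matches Atlas
  - task 3 (Review): project_id=3 -> matches Titan
  - task 4 (Deploy): project_id=1 -> matches Atlas
  - task 5 (Migrate): project_id=NULL, no match -> kept with NULL
  - task 6 (Document): project_id=3 -> matches Titan
  - task 7 (Research): project_id=3 -> matches Titan
  - task 8 (Audit): project_id=3 -> matches Titan
Match against tasks (self):
  - task 1 (Test): parent_id=NULL -> NULL
  - task 2 (Optimize): parent_id=1 -> Test
  - task 3 (Review): parent_id=NULL -> NULL
  - task 4 (Deploy): parent_id=1 -> Test
  - task 5 (Migrate): parent_id=NULL -> NULL
  - task 6 (Document): parent_id=NULL -> NULL
  - task 7 (Research): parent_id=NULL -> NULL
  - task 8 (Audit): parent_id=2 -> Optimize

SQL:
SELECT a.name, b.name AS project, c.name AS parent
FROM tasks a
LEFT JOIN projects b ON a.project_id = b.id
LEFT JOIN tasks c ON a.parent_id = c.id

Result:
name     | project | parent  
---------+---------+---------
Test     | Atlas   | NULL    
Optimize | Atlas   | Test    
Review   | Titan   | NULL    
Deploy   | Atlas   | Test    
Migrate  | NULL    | NULL    
Document | Titan   | NULL    
Research | Titan   | NULL    
Audit    | Titan   | Optimize


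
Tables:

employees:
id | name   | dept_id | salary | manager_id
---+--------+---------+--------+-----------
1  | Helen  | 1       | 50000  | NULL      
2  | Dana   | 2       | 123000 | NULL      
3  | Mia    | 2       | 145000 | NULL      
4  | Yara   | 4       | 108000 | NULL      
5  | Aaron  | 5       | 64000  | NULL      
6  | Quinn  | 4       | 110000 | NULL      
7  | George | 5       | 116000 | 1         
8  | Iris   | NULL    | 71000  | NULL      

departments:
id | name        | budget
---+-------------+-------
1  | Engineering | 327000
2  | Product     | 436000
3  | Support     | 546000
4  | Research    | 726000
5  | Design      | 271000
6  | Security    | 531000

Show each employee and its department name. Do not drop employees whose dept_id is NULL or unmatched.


LEFT JOIN keeps every row from employees (the left table); where dept_id has no match in departments, the department columns become NULL. Walk through each employee:
  - employee 1 (Helen): dept_id=1 -> matches Engineering
  - employee 2 (Dana): dept_id=2 -> matches Product
  - employee 3 (Mia): dept_id=2 -> matches Product
  - employee 4 (Yara): dept_id=4 -> matches Research
  - employee 5 (Aaron): dept_id=5 -> matches Design
  - employee 6 (Quinn): dept_id=4 -> matches Research
  - employee 7 (George): dept_id=5 -> matches Design
  - employee 8 (Iris): dept_id=NULL, no match -> kept with NULL
All 8 rows appear; 1 has NULL department.

SQL:
SELECT a.name, b.name AS department
FROM employees a
LEFT JOIN departments b ON a.dept_id = b.id

Result:
name   | department 
-------+------------
Helen  | Engineering
Dana   | Product    
Mia    | Product    
Yara   | Research   
Aaron  | Design     
Quinn  | Research   
George | Design     
Iris   | NULL       


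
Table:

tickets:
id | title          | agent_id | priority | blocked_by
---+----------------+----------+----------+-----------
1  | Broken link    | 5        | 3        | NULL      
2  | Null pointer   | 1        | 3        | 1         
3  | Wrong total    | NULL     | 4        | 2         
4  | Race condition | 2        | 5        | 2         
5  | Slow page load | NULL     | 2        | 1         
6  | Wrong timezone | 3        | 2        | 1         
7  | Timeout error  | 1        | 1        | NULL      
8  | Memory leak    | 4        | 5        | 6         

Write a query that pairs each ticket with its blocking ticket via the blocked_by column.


This is a self-join: tickets is joined to a second copy of itself, matching each row's blocked_by to another row's id. Use LEFT JOIN so rows with blocked_by=NULL are kept.
  - ticket 1 (Broken link): blocked_by=NULL -> NULL
  - ticket 2 (Null pointer): blocked_by=1 -> Broken link
  - ticket 3 (Wrong total): blocked_by=2 -> Null pointer
  - ticket 4 (Race condition): blocked_by=2 -> Null pointer
  - ticket 5 (Slow page load): blocked_by=1 -> Broken link
  - ticket 6 (Wrong timezone): blocked_by=1 -> Broken link
  - ticket 7 (Timeout error): blocked_by=NULL -> NULL
  - ticket 8 (Memory leak): blocked_by=6 -> Wrong timezone

SQL:
SELECT a.title AS item, b.title AS blocked_by
FROM tickets a
LEFT JOIN tickets b ON a.blocked_by = b.id

Result:
item           | blocked_by    
---------------+---------------
Broken link    | NULL          
Null pointer   | Broken link   
Wrong total    | Null pointer  
Race condition | Null pointer  
Slow page load | Broken link   
Wrong timezone | Broken link   
Timeout error  | NULL          
Memory leak    | Wrong timezone


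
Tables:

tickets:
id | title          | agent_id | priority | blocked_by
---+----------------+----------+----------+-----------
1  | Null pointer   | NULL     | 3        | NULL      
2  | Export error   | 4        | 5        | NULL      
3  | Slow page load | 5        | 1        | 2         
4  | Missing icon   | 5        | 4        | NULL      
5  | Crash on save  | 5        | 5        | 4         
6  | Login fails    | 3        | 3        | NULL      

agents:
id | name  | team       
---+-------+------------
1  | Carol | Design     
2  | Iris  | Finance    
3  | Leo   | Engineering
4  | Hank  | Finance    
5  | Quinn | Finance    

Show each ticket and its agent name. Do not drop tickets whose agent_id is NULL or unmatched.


LEFT JOIN keeps every row from tickets (the left table); where agent_id has no match in agents, the agent columns become NULL. Walk through each ticket:
  - ticket 1 (Null pointer): agent_id=NULL, no match -> kept with NULL
  - ticket 2 (Export error): agent_id=4 -> matches Hank
  - ticket 3 (Slow page load): agent_id=5 -> matches Quinn
  - ticket 4 (Missing icon): agent_id=5 -> matches Quinn
  - ticket 5 (Crash on save): agent_id=5 -> matches Quinn
  - ticket 6 (Login fails): agent_id=3 -> matches Leo
All 6 rows appear; 1 has NULL agent.

SQL:
SELECT a.title, b.name AS agent
FROM tickets a
LEFT JOIN agents b ON a.agent_id = b.id

Result:
title          | agent
---------------+------
Null pointer   | NULL 
Export error   | Hank 
Slow page load | Quinn
Missing icon   | Quinn
Crash on save  | Quinn
Login fails    | Leo  


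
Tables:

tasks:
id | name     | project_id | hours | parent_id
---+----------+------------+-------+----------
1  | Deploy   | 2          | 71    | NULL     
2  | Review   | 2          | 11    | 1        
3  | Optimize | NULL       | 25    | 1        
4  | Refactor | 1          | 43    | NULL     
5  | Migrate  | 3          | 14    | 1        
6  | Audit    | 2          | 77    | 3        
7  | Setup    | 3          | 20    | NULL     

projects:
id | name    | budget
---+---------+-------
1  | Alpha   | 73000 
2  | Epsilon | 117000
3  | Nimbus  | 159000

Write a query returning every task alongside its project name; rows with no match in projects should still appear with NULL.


LEFT JOIN keeps every row from tasks (the left table); where project_id has no match in projects, the project columns become NULL. Walk through each task:
  - task 1 (Deploy): project_id=2 -> matches Epsilon
  - task 2 (Review): project_id=2 -> matches Epsilon
  - task 3 (Optimize): project_id=NULL, no match -> kept with NULL
  - task 4 (Refactor): project_id=1 -> matches Alpha
  - task 5 (Migrate): project_id=3 -> matches Nimbus
  - task 6 (Audit): project_id=2 -> matches Epsilon
  - task 7 (Setup): project_id=3 -> matches Nimbus
All 7 rows appear; 1 has NULL project.

SQL:
SELECT a.name, b.name AS project
FROM tasks a
LEFT JOIN projects b ON a.project_id = b.id

Result:
name     | project
---------+--------
Deploy   | Epsilon
Review   | Epsilon
Optimize | NULL   
Refactor | Alpha  
Migrate  | Nimbus 
Audit    | Epsilon
Setup    | Nimbus 
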